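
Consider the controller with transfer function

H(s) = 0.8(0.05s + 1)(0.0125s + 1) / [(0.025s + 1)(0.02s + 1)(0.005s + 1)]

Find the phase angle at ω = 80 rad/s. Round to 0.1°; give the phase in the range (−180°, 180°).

-22.3°

At ω = 80 rad/s:
zero (1 + j80·0.05) = 1 + j4 → |·| ≈ 4.1231, ∠ ≈ 75.96°
zero (1 + j80·0.0125) = 1 + j1 → |·| ≈ 1.4142, ∠ ≈ 45.00°
pole (1 + j80·0.025) = 1 + j2 → |·| ≈ 2.2361, ∠ ≈ 63.43°
pole (1 + j80·0.02) = 1 + j1.6 → |·| ≈ 1.8868, ∠ ≈ 57.99°
pole (1 + j80·0.005) = 1 + j0.4 → |·| ≈ 1.077, ∠ ≈ 21.80°
∠H = (75.96° + 45.00°) − (63.43° + 57.99° + 21.80°) = -22.26°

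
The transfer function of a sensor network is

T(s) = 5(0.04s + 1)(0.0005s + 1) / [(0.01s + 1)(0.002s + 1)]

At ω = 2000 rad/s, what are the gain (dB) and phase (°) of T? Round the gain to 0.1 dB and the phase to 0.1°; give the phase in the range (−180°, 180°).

16.7 dB, -28.8°

At ω = 2000 rad/s:
zero (1 + j2000·0.04) = 1 + j80 → |·| ≈ 80.006, ∠ ≈ 89.28°
zero (1 + j2000·0.0005) = 1 + j1 → |·| ≈ 1.4142, ∠ ≈ 45.00°
pole (1 + j2000·0.01) = 1 + j20 → |·| ≈ 20.025, ∠ ≈ 87.14°
pole (1 + j2000·0.002) = 1 + j4 → |·| ≈ 4.1231, ∠ ≈ 75.96°
|T| = 5 · 80.006 · 1.4142 / (20.025 · 4.1231) ≈ 6.8518
Gain = 20 log₁₀(6.8518) ≈ 16.72 dB
∠T = (89.28° + 45.00°) − (87.14° + 75.96°) = -28.82°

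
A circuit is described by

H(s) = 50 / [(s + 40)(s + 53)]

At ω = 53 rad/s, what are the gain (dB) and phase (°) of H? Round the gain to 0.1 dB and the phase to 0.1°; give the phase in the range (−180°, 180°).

At s = jω = j53:
pole (s+40): 40 + j53 → |·| = √(40²+53²) = √4409 ≈ 66.4, ∠ = arctan(53/40) ≈ 52.96°
pole (s+53): 53 + j53 → |·| = √(53²+53²) = √5618 ≈ 74.953, ∠ = arctan(53/53) ≈ 45.00°
|H| = 50 / 4976.9 ≈ 0.010046
Gain = 20 log₁₀(0.010046) ≈ -39.96 dB
∠H = 0.00° − 97.96° = -97.96°

-40.0 dB, -98.0°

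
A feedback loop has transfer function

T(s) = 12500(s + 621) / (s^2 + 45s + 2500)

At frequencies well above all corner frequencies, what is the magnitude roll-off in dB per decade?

Each pole contributes −20 dB/decade at high frequency; each zero contributes +20 dB/decade.
Net: 1 zero(s) − 2 pole(s) → -20 dB/decade.

-20 dB/decade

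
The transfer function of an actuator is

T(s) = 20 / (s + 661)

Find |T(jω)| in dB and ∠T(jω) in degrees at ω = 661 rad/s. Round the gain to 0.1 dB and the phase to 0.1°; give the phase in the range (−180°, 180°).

At s = jω = j661:
pole (s+661): 661 + j661 → |·| = √(661²+661²) = √873842 ≈ 934.8, ∠ = arctan(661/661) ≈ 45.00°
|T| = 20 / 934.8 ≈ 0.021395
Gain = 20 log₁₀(0.021395) ≈ -33.39 dB
∠T = 0.00° − 45.00° = -45.00°

-33.4 dB, -45.0°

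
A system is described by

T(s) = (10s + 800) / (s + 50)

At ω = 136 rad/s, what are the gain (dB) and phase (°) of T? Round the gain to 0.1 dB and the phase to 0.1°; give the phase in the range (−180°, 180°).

Substitute s = j136:
Numerator: 10(j136) + 800 = 800 + j1360
Denominator: (j136) + 50 = 50 + j136
|N| = √(800² + 1360²) ≈ 1577.8, ∠N ≈ 59.53°
|D| = √(50² + 136²) ≈ 144.9, ∠D ≈ 69.81°
|T| = 1577.8 / 144.9 ≈ 10.889
Gain = 20 log₁₀(10.889) ≈ 20.74 dB
∠T = 59.53° − 69.81° = -10.28°

20.7 dB, -10.3°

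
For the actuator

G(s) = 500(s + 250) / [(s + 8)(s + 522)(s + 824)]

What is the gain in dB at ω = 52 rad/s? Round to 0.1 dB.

At s = jω = j52:
zero (s+250): 250 + j52 → |·| = √(250²+52²) = √65204 ≈ 255.35, ∠ = arctan(52/250) ≈ 11.75°
pole (s+8): 8 + j52 → |·| = √(8²+52²) = √2768 ≈ 52.612, ∠ = arctan(52/8) ≈ 81.25°
pole (s+522): 522 + j52 → |·| = √(522²+52²) = √275188 ≈ 524.58, ∠ = arctan(52/522) ≈ 5.69°
pole (s+824): 824 + j52 → |·| = √(824²+52²) = √681680 ≈ 825.64, ∠ = arctan(52/824) ≈ 3.61°
|G| = 500 · 255.35 / 2.2787e+07 ≈ 0.005603
Gain = 20 log₁₀(0.005603) ≈ -45.03 dB

-45.0 dB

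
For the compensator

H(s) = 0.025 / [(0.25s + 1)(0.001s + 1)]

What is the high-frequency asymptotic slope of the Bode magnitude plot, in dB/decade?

-40 dB/decade

Each pole contributes −20 dB/decade at high frequency; each zero contributes +20 dB/decade.
Net: 0 zero(s) − 2 pole(s) → -40 dB/decade.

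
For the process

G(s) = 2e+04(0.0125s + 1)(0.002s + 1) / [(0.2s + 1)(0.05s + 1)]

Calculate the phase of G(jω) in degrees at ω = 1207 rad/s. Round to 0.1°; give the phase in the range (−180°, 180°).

At ω = 1207 rad/s:
zero (1 + j1207·0.0125) = 1 + j15.0875 → |·| ≈ 15.121, ∠ ≈ 86.21°
zero (1 + j1207·0.002) = 1 + j2.414 → |·| ≈ 2.6129, ∠ ≈ 67.50°
pole (1 + j1207·0.2) = 1 + j241.4 → |·| ≈ 241.4, ∠ ≈ 89.76°
pole (1 + j1207·0.05) = 1 + j60.35 → |·| ≈ 60.358, ∠ ≈ 89.05°
∠G = (86.21° + 67.50°) − (89.76° + 89.05°) = -25.10°

-25.1°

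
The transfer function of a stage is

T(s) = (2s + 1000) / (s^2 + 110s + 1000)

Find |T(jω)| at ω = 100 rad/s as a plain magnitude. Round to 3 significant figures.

Substitute s = j100:
Numerator: 2(j100) + 1000 = 1000 + j200
Denominator: (j100)^2 + 110(j100) + 1000 = -9000 + j11000
|N| = √(1000² + 200²) ≈ 1019.8, ∠N ≈ 11.31°
|D| = √(9000² + 11000²) ≈ 14213, ∠D ≈ 129.29°
|T| = 1019.8 / 14213 ≈ 0.071751

0.0718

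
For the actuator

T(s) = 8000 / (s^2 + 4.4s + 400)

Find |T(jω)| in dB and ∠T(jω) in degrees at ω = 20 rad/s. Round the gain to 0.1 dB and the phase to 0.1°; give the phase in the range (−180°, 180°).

39.2 dB, -90.0°

At s = jω = j20:
quadratic: (j20)² + 4.4·j20 + 400 = 0 + j88 → |·| ≈ 88, ∠ ≈ 90.00°
|T| = 8000 / 88 ≈ 90.909
Gain = 20 log₁₀(90.909) ≈ 39.17 dB
∠T = 0.00° − 90.00° = -90.00°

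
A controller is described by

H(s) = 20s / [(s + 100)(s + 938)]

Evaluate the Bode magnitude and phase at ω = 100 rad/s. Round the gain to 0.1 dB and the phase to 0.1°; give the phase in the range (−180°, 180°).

At s = jω = j100:
zero at origin: s = j100 → |·| = 100, ∠ = 90.00°
pole (s+100): 100 + j100 → |·| = √(100²+100²) = √20000 ≈ 141.42, ∠ = arctan(100/100) ≈ 45.00°
pole (s+938): 938 + j100 → |·| = √(938²+100²) = √889844 ≈ 943.32, ∠ = arctan(100/938) ≈ 6.09°
|H| = 20 · 100 / 1.334e+05 ≈ 0.014993
Gain = 20 log₁₀(0.014993) ≈ -36.48 dB
∠H = 90.00° − 51.09° = 38.91°

-36.5 dB, 38.9°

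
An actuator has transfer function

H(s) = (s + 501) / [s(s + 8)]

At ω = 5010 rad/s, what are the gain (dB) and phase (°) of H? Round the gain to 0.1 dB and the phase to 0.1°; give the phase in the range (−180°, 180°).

-74.0 dB, -95.6°

At s = jω = j5010:
zero (s+501): 501 + j5010 → |·| = √(501²+5010²) = √25351101 ≈ 5035, ∠ = arctan(5010/501) ≈ 84.29°
pole (s+8): 8 + j5010 → |·| = √(8²+5010²) = √25100164 ≈ 5010, ∠ = arctan(5010/8) ≈ 89.91°
pole at origin: |s| = 5010, ∠ = 90.00° (in denominator)
|H| = 1 · 5035 / 2.51e+07 ≈ 0.0002006
Gain = 20 log₁₀(0.0002006) ≈ -73.95 dB
∠H = 84.29° − 179.91° = -95.62°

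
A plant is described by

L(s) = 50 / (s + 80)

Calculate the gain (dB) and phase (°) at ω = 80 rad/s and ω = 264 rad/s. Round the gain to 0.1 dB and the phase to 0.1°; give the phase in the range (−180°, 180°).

ω = 80: -7.1 dB, -45.0°; ω = 264: -14.8 dB, -73.1°

At s = jω = j80:
pole (s+80): 80 + j80 → |·| = √(80²+80²) = √12800 ≈ 113.14, ∠ = arctan(80/80) ≈ 45.00°
|L| = 50 / 113.14 ≈ 0.44193
Gain = 20 log₁₀(0.44193) ≈ -7.09 dB
∠L = 0.00° − 45.00° = -45.00°

At s = jω = j264:
pole (s+80): 80 + j264 → |·| = √(80²+264²) = √76096 ≈ 275.86, ∠ = arctan(264/80) ≈ 73.14°
|L| = 50 / 275.86 ≈ 0.18125
Gain = 20 log₁₀(0.18125) ≈ -14.83 dB
∠L = 0.00° − 73.14° = -73.14°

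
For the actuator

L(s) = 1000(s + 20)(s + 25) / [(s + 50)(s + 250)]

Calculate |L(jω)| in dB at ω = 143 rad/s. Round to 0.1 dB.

At s = jω = j143:
zero (s+20): 20 + j143 → |·| = √(20²+143²) = √20849 ≈ 144.39, ∠ = arctan(143/20) ≈ 82.04°
zero (s+25): 25 + j143 → |·| = √(25²+143²) = √21074 ≈ 145.17, ∠ = arctan(143/25) ≈ 80.08°
pole (s+50): 50 + j143 → |·| = √(50²+143²) = √22949 ≈ 151.49, ∠ = arctan(143/50) ≈ 70.73°
pole (s+250): 250 + j143 → |·| = √(250²+143²) = √82949 ≈ 288.01, ∠ = arctan(143/250) ≈ 29.77°
|L| = 1000 · 20961 / 43631 ≈ 480.42
Gain = 20 log₁₀(480.42) ≈ 53.63 dB

53.6 dB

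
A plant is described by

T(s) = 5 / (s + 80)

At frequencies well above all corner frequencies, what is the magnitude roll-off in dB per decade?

-20 dB/decade

Each pole contributes −20 dB/decade at high frequency; each zero contributes +20 dB/decade.
Net: 0 zero(s) − 1 pole(s) → -20 dB/decade.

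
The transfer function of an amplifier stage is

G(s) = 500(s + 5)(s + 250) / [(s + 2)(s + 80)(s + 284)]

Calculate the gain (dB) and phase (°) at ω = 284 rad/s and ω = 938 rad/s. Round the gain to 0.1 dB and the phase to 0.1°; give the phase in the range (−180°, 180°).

ω = 284: 4.1 dB, -71.2°; ω = 938: -5.6 dB, -83.4°

At s = jω = j284:
zero (s+5): 5 + j284 → |·| = √(5²+284²) = √80681 ≈ 284.04, ∠ = arctan(284/5) ≈ 88.99°
zero (s+250): 250 + j284 → |·| = √(250²+284²) = √143156 ≈ 378.36, ∠ = arctan(284/250) ≈ 48.64°
pole (s+2): 2 + j284 → |·| = √(2²+284²) = √80660 ≈ 284.01, ∠ = arctan(284/2) ≈ 89.60°
pole (s+80): 80 + j284 → |·| = √(80²+284²) = √87056 ≈ 295.05, ∠ = arctan(284/80) ≈ 74.27°
pole (s+284): 284 + j284 → |·| = √(284²+284²) = √161312 ≈ 401.64, ∠ = arctan(284/284) ≈ 45.00°
|G| = 500 · 1.0747e+05 / 3.3656e+07 ≈ 1.5966
Gain = 20 log₁₀(1.5966) ≈ 4.06 dB
∠G = 137.63° − 208.87° = -71.24°

At s = jω = j938:
zero (s+5): 5 + j938 → |·| = √(5²+938²) = √879869 ≈ 938.01, ∠ = arctan(938/5) ≈ 89.69°
zero (s+250): 250 + j938 → |·| = √(250²+938²) = √942344 ≈ 970.74, ∠ = arctan(938/250) ≈ 75.08°
pole (s+2): 2 + j938 → |·| = √(2²+938²) = √879848 ≈ 938, ∠ = arctan(938/2) ≈ 89.88°
pole (s+80): 80 + j938 → |·| = √(80²+938²) = √886244 ≈ 941.41, ∠ = arctan(938/80) ≈ 85.13°
pole (s+284): 284 + j938 → |·| = √(284²+938²) = √960500 ≈ 980.05, ∠ = arctan(938/284) ≈ 73.16°
|G| = 500 · 9.1056e+05 / 8.6543e+08 ≈ 0.52607
Gain = 20 log₁₀(0.52607) ≈ -5.58 dB
∠G = 164.77° − 248.17° = -83.40°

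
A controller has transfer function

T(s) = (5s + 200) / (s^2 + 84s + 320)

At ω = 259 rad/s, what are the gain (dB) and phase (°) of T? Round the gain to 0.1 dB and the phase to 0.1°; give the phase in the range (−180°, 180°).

Substitute s = j259:
Numerator: 5(j259) + 200 = 200 + j1295
Denominator: (j259)^2 + 84(j259) + 320 = -66761 + j21756
|N| = √(200² + 1295²) ≈ 1310.4, ∠N ≈ 81.22°
|D| = √(66761² + 21756²) ≈ 70216, ∠D ≈ 161.95°
|T| = 1310.4 / 70216 ≈ 0.018662
Gain = 20 log₁₀(0.018662) ≈ -34.58 dB
∠T = 81.22° − 161.95° = -80.73°

-34.6 dB, -80.7°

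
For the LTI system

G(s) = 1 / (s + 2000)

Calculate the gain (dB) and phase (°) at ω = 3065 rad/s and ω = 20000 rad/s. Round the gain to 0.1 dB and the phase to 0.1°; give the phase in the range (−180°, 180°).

At s = jω = j3065:
pole (s+2000): 2000 + j3065 → |·| = √(2000²+3065²) = √13394225 ≈ 3659.8, ∠ = arctan(3065/2000) ≈ 56.87°
|G| = 1 / 3659.8 ≈ 0.00027324
Gain = 20 log₁₀(0.00027324) ≈ -71.27 dB
∠G = 0.00° − 56.87° = -56.87°

At s = jω = j20000:
pole (s+2000): 2000 + j20000 → |·| = √(2000²+20000²) = √404000000 ≈ 20100, ∠ = arctan(20000/2000) ≈ 84.29°
|G| = 1 / 20100 ≈ 4.9751e-05
Gain = 20 log₁₀(4.9751e-05) ≈ -86.06 dB
∠G = 0.00° − 84.29° = -84.29°

ω = 3065: -71.3 dB, -56.9°; ω = 20000: -86.1 dB, -84.3°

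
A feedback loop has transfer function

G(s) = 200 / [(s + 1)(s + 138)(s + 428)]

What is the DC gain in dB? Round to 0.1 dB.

G(0) = 200 / (1·138·428) ≈ 0.0033862
20 log₁₀(0.0033862) ≈ -49.41 dB

-49.4 dB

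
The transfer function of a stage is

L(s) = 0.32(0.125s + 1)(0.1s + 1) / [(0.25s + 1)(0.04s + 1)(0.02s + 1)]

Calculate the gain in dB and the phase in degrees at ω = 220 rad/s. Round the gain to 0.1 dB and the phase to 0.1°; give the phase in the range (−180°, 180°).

At ω = 220 rad/s:
zero (1 + j220·0.125) = 1 + j27.5 → |·| ≈ 27.518, ∠ ≈ 87.92°
zero (1 + j220·0.1) = 1 + j22 → |·| ≈ 22.023, ∠ ≈ 87.40°
pole (1 + j220·0.25) = 1 + j55 → |·| ≈ 55.009, ∠ ≈ 88.96°
pole (1 + j220·0.04) = 1 + j8.8 → |·| ≈ 8.8566, ∠ ≈ 83.52°
pole (1 + j220·0.02) = 1 + j4.4 → |·| ≈ 4.5122, ∠ ≈ 77.20°
|L| = 0.32 · 27.518 · 22.023 / (55.009 · 8.8566 · 4.5122) ≈ 0.088217
Gain = 20 log₁₀(0.088217) ≈ -21.09 dB
∠L = (87.92° + 87.40°) − (88.96° + 83.52° + 77.20°) = -74.36°

-21.1 dB, -74.4°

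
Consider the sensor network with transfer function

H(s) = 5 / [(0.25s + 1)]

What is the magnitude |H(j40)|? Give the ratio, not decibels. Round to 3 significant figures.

At ω = 40 rad/s:
pole (1 + j40·0.25) = 1 + j10 → |·| ≈ 10.05, ∠ ≈ 84.29°
|H| = 5 · 1 / (10.05) ≈ 0.49751

0.498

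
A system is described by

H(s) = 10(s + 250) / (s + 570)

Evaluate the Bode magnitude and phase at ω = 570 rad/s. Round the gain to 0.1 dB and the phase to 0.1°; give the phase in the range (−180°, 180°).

At s = jω = j570:
zero (s+250): 250 + j570 → |·| = √(250²+570²) = √387400 ≈ 622.41, ∠ = arctan(570/250) ≈ 66.32°
pole (s+570): 570 + j570 → |·| = √(570²+570²) = √649800 ≈ 806.1, ∠ = arctan(570/570) ≈ 45.00°
|H| = 10 · 622.41 / 806.1 ≈ 7.7213
Gain = 20 log₁₀(7.7213) ≈ 17.75 dB
∠H = 66.32° − 45.00° = 21.32°

17.8 dB, 21.3°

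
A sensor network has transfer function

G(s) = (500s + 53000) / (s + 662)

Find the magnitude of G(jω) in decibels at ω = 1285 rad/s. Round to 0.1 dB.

53.0 dB

Substitute s = j1285:
Numerator: 500(j1285) + 53000 = 53000 + j642500
Denominator: (j1285) + 662 = 662 + j1285
|N| = √(53000² + 642500²) ≈ 6.4468e+05, ∠N ≈ 85.28°
|D| = √(662² + 1285²) ≈ 1445.5, ∠D ≈ 62.74°
|G| = 6.4468e+05 / 1445.5 ≈ 445.99
Gain = 20 log₁₀(445.99) ≈ 52.99 dB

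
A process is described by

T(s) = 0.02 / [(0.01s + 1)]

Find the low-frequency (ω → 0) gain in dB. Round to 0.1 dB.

T(0) = 0.02 · 1 / 1 = 0.02
20 log₁₀(0.02) ≈ -33.98 dB

-34.0 dB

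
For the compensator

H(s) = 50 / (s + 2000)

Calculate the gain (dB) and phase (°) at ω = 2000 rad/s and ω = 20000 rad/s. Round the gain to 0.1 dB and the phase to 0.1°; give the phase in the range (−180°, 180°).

ω = 2000: -35.1 dB, -45.0°; ω = 20000: -52.1 dB, -84.3°

Substitute s = j2000:
Numerator: 50 = 50 + j0
Denominator: (j2000) + 2000 = 2000 + j2000
|N| = √(50² + 0²) ≈ 50, ∠N ≈ 0.00°
|D| = √(2000² + 2000²) ≈ 2828.4, ∠D ≈ 45.00°
|H| = 50 / 2828.4 ≈ 0.017678
Gain = 20 log₁₀(0.017678) ≈ -35.05 dB
∠H = 0.00° − 45.00° = -45.00°

Substitute s = j20000:
Numerator: 50 = 50 + j0
Denominator: (j20000) + 2000 = 2000 + j20000
|N| = √(50² + 0²) ≈ 50, ∠N ≈ 0.00°
|D| = √(2000² + 20000²) ≈ 20100, ∠D ≈ 84.29°
|H| = 50 / 20100 ≈ 0.0024876
Gain = 20 log₁₀(0.0024876) ≈ -52.08 dB
∠H = 0.00° − 84.29° = -84.29°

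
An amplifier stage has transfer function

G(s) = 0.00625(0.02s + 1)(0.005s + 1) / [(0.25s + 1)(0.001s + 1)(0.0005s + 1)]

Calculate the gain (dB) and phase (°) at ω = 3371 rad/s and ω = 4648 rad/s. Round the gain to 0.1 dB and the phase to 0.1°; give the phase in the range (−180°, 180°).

ω = 3371: -58.2 dB, -47.0°; ω = 4648: -60.3 dB, -57.6°

At ω = 3371 rad/s:
zero (1 + j3371·0.02) = 1 + j67.42 → |·| ≈ 67.427, ∠ ≈ 89.15°
zero (1 + j3371·0.005) = 1 + j16.855 → |·| ≈ 16.885, ∠ ≈ 86.60°
pole (1 + j3371·0.25) = 1 + j842.75 → |·| ≈ 842.75, ∠ ≈ 89.93°
pole (1 + j3371·0.001) = 1 + j3.371 → |·| ≈ 3.5162, ∠ ≈ 73.48°
pole (1 + j3371·0.0005) = 1 + j1.6855 → |·| ≈ 1.9598, ∠ ≈ 59.32°
|G| = 0.00625 · 67.427 · 16.885 / (842.75 · 3.5162 · 1.9598) ≈ 0.0012253
Gain = 20 log₁₀(0.0012253) ≈ -58.24 dB
∠G = (89.15° + 86.60°) − (89.93° + 73.48° + 59.32°) = -46.98°

At ω = 4648 rad/s:
zero (1 + j4648·0.02) = 1 + j92.96 → |·| ≈ 92.965, ∠ ≈ 89.38°
zero (1 + j4648·0.005) = 1 + j23.24 → |·| ≈ 23.262, ∠ ≈ 87.54°
pole (1 + j4648·0.25) = 1 + j1162 → |·| ≈ 1162, ∠ ≈ 89.95°
pole (1 + j4648·0.001) = 1 + j4.648 → |·| ≈ 4.7544, ∠ ≈ 77.86°
pole (1 + j4648·0.0005) = 1 + j2.324 → |·| ≈ 2.53, ∠ ≈ 66.72°
|G| = 0.00625 · 92.965 · 23.262 / (1162 · 4.7544 · 2.53) ≈ 0.00096699
Gain = 20 log₁₀(0.00096699) ≈ -60.29 dB
∠G = (89.38° + 87.54°) − (89.95° + 77.86° + 66.72°) = -57.61°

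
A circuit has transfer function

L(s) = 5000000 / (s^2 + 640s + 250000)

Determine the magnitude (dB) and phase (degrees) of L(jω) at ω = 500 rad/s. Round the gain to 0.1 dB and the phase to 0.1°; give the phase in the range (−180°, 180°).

23.9 dB, -90.0°

At s = jω = j500:
quadratic: (j500)² + 640·j500 + 250000 = 0 + j320000 → |·| ≈ 3.2e+05, ∠ ≈ 90.00°
|L| = 5000000 / 3.2e+05 ≈ 15.625
Gain = 20 log₁₀(15.625) ≈ 23.88 dB
∠L = 0.00° − 90.00° = -90.00°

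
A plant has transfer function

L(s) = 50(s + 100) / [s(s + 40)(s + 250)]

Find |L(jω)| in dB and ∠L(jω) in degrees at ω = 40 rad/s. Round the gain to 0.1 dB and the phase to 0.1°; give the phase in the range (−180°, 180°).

At s = jω = j40:
zero (s+100): 100 + j40 → |·| = √(100²+40²) = √11600 ≈ 107.7, ∠ = arctan(40/100) ≈ 21.80°
pole (s+40): 40 + j40 → |·| = √(40²+40²) = √3200 ≈ 56.569, ∠ = arctan(40/40) ≈ 45.00°
pole (s+250): 250 + j40 → |·| = √(250²+40²) = √64100 ≈ 253.18, ∠ = arctan(40/250) ≈ 9.09°
pole at origin: |s| = 40, ∠ = 90.00° (in denominator)
|L| = 50 · 107.7 / 5.7289e+05 ≈ 0.0093997
Gain = 20 log₁₀(0.0093997) ≈ -40.54 dB
∠L = 21.80° − 144.09° = -122.29°

-40.5 dB, -122.3°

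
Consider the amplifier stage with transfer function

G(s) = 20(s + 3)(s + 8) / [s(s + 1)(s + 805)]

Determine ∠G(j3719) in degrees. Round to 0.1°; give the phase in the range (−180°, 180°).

At s = jω = j3719:
zero (s+3): 3 + j3719 → |·| = √(3²+3719²) = √13830970 ≈ 3719, ∠ = arctan(3719/3) ≈ 89.95°
zero (s+8): 8 + j3719 → |·| = √(8²+3719²) = √13831025 ≈ 3719, ∠ = arctan(3719/8) ≈ 89.88°
pole (s+1): 1 + j3719 → |·| = √(1²+3719²) = √13830962 ≈ 3719, ∠ = arctan(3719/1) ≈ 89.98°
pole (s+805): 805 + j3719 → |·| = √(805²+3719²) = √14478986 ≈ 3805.1, ∠ = arctan(3719/805) ≈ 77.79°
pole at origin: |s| = 3719, ∠ = 90.00° (in denominator)
∠G = 179.83° − 257.77° = -77.94°

-77.9°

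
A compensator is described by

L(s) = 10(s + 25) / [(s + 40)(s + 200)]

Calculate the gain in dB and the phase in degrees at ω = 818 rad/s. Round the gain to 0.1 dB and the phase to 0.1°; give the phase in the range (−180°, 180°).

At s = jω = j818:
zero (s+25): 25 + j818 → |·| = √(25²+818²) = √669749 ≈ 818.38, ∠ = arctan(818/25) ≈ 88.25°
pole (s+40): 40 + j818 → |·| = √(40²+818²) = √670724 ≈ 818.98, ∠ = arctan(818/40) ≈ 87.20°
pole (s+200): 200 + j818 → |·| = √(200²+818²) = √709124 ≈ 842.1, ∠ = arctan(818/200) ≈ 76.26°
|L| = 10 · 818.38 / 6.8966e+05 ≈ 0.011866
Gain = 20 log₁₀(0.011866) ≈ -38.51 dB
∠L = 88.25° − 163.46° = -75.21°

-38.5 dB, -75.2°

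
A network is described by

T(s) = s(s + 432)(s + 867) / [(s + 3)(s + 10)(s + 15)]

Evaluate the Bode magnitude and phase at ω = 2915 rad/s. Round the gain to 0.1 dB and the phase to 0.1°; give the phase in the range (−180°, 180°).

At s = jω = j2915:
zero (s+432): 432 + j2915 → |·| = √(432²+2915²) = √8683849 ≈ 2946.8, ∠ = arctan(2915/432) ≈ 81.57°
zero (s+867): 867 + j2915 → |·| = √(867²+2915²) = √9248914 ≈ 3041.2, ∠ = arctan(2915/867) ≈ 73.44°
zero at origin: s = j2915 → |·| = 2915, ∠ = 90.00°
pole (s+3): 3 + j2915 → |·| = √(3²+2915²) = √8497234 ≈ 2915, ∠ = arctan(2915/3) ≈ 89.94°
pole (s+10): 10 + j2915 → |·| = √(10²+2915²) = √8497325 ≈ 2915, ∠ = arctan(2915/10) ≈ 89.80°
pole (s+15): 15 + j2915 → |·| = √(15²+2915²) = √8497450 ≈ 2915, ∠ = arctan(2915/15) ≈ 89.71°
|T| = 1 · 2.6124e+10 / 2.4769e+10 ≈ 1.0547
Gain = 20 log₁₀(1.0547) ≈ 0.46 dB
∠T = 245.01° − 269.45° = -24.44°

0.5 dB, -24.4°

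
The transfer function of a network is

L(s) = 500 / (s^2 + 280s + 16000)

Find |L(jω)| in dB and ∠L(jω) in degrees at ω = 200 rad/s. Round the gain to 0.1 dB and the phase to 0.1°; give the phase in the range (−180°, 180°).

Substitute s = j200:
Numerator: 500 = 500 + j0
Denominator: (j200)^2 + 280(j200) + 16000 = -24000 + j56000
|N| = √(500² + 0²) ≈ 500, ∠N ≈ 0.00°
|D| = √(24000² + 56000²) ≈ 60926, ∠D ≈ 113.20°
|L| = 500 / 60926 ≈ 0.0082067
Gain = 20 log₁₀(0.0082067) ≈ -41.72 dB
∠L = 0.00° − 113.20° = -113.20°

-41.7 dB, -113.2°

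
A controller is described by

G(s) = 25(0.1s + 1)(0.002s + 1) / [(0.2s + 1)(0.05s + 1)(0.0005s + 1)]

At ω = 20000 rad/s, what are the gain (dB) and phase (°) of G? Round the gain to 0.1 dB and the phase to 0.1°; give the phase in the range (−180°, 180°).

At ω = 20000 rad/s:
zero (1 + j20000·0.1) = 1 + j2000 → |·| ≈ 2000, ∠ ≈ 89.97°
zero (1 + j20000·0.002) = 1 + j40 → |·| ≈ 40.012, ∠ ≈ 88.57°
pole (1 + j20000·0.2) = 1 + j4000 → |·| ≈ 4000, ∠ ≈ 89.99°
pole (1 + j20000·0.05) = 1 + j1000 → |·| ≈ 1000, ∠ ≈ 89.94°
pole (1 + j20000·0.0005) = 1 + j10 → |·| ≈ 10.05, ∠ ≈ 84.29°
|G| = 25 · 2000 · 40.012 / (4000 · 1000 · 10.05) ≈ 0.049766
Gain = 20 log₁₀(0.049766) ≈ -26.06 dB
∠G = (89.97° + 88.57°) − (89.99° + 89.94° + 84.29°) = -85.68°

-26.1 dB, -85.7°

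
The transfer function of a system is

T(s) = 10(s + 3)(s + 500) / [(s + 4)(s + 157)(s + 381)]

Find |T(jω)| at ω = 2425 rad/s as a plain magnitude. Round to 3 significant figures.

0.00415

At s = jω = j2425:
zero (s+3): 3 + j2425 → |·| = √(3²+2425²) = √5880634 ≈ 2425, ∠ = arctan(2425/3) ≈ 89.93°
zero (s+500): 500 + j2425 → |·| = √(500²+2425²) = √6130625 ≈ 2476, ∠ = arctan(2425/500) ≈ 78.35°
pole (s+4): 4 + j2425 → |·| = √(4²+2425²) = √5880641 ≈ 2425, ∠ = arctan(2425/4) ≈ 89.91°
pole (s+157): 157 + j2425 → |·| = √(157²+2425²) = √5905274 ≈ 2430.1, ∠ = arctan(2425/157) ≈ 86.30°
pole (s+381): 381 + j2425 → |·| = √(381²+2425²) = √6025786 ≈ 2454.7, ∠ = arctan(2425/381) ≈ 81.07°
|T| = 10 · 6.0043e+06 / 1.4466e+10 ≈ 0.0041506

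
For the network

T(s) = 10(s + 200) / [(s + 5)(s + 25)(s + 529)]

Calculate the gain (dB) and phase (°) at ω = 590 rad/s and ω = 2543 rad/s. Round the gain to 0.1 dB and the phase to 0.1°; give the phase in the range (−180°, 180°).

ω = 590: -92.9 dB, -153.9°; ω = 2543: -116.4 dB, -172.1°

At s = jω = j590:
zero (s+200): 200 + j590 → |·| = √(200²+590²) = √388100 ≈ 622.98, ∠ = arctan(590/200) ≈ 71.27°
pole (s+5): 5 + j590 → |·| = √(5²+590²) = √348125 ≈ 590.02, ∠ = arctan(590/5) ≈ 89.51°
pole (s+25): 25 + j590 → |·| = √(25²+590²) = √348725 ≈ 590.53, ∠ = arctan(590/25) ≈ 87.57°
pole (s+529): 529 + j590 → |·| = √(529²+590²) = √627941 ≈ 792.43, ∠ = arctan(590/529) ≈ 48.12°
|T| = 10 · 622.98 / 2.761e+08 ≈ 2.2564e-05
Gain = 20 log₁₀(2.2564e-05) ≈ -92.93 dB
∠T = 71.27° − 225.20° = -153.93°

At s = jω = j2543:
zero (s+200): 200 + j2543 → |·| = √(200²+2543²) = √6506849 ≈ 2550.9, ∠ = arctan(2543/200) ≈ 85.50°
pole (s+5): 5 + j2543 → |·| = √(5²+2543²) = √6466874 ≈ 2543, ∠ = arctan(2543/5) ≈ 89.89°
pole (s+25): 25 + j2543 → |·| = √(25²+2543²) = √6467474 ≈ 2543.1, ∠ = arctan(2543/25) ≈ 89.44°
pole (s+529): 529 + j2543 → |·| = √(529²+2543²) = √6746690 ≈ 2597.4, ∠ = arctan(2543/529) ≈ 78.25°
|T| = 10 · 2550.9 / 1.6798e+10 ≈ 1.5186e-06
Gain = 20 log₁₀(1.5186e-06) ≈ -116.37 dB
∠T = 85.50° − 257.58° = -172.08°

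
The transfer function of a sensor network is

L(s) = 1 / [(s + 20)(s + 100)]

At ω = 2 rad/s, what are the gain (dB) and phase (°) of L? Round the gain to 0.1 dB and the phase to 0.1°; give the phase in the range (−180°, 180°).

At s = jω = j2:
pole (s+20): 20 + j2 → |·| = √(20²+2²) = √404 ≈ 20.1, ∠ = arctan(2/20) ≈ 5.71°
pole (s+100): 100 + j2 → |·| = √(100²+2²) = √10004 ≈ 100.02, ∠ = arctan(2/100) ≈ 1.15°
|L| = 1 / 2010.4 ≈ 0.00049741
Gain = 20 log₁₀(0.00049741) ≈ -66.07 dB
∠L = 0.00° − 6.86° = -6.86°

-66.1 dB, -6.9°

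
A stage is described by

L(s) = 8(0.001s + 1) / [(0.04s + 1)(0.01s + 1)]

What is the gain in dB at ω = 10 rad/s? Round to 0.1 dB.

17.4 dB

At ω = 10 rad/s:
zero (1 + j10·0.001) = 1 + j0.01 → |·| ≈ 1, ∠ ≈ 0.57°
pole (1 + j10·0.04) = 1 + j0.4 → |·| ≈ 1.077, ∠ ≈ 21.80°
pole (1 + j10·0.01) = 1 + j0.1 → |·| ≈ 1.005, ∠ ≈ 5.71°
|L| = 8 · 1 / (1.077 · 1.005) ≈ 7.3911
Gain = 20 log₁₀(7.3911) ≈ 17.37 dB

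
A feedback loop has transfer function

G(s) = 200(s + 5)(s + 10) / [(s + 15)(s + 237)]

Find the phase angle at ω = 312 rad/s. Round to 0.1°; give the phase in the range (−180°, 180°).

At s = jω = j312:
zero (s+5): 5 + j312 → |·| = √(5²+312²) = √97369 ≈ 312.04, ∠ = arctan(312/5) ≈ 89.08°
zero (s+10): 10 + j312 → |·| = √(10²+312²) = √97444 ≈ 312.16, ∠ = arctan(312/10) ≈ 88.16°
pole (s+15): 15 + j312 → |·| = √(15²+312²) = √97569 ≈ 312.36, ∠ = arctan(312/15) ≈ 87.25°
pole (s+237): 237 + j312 → |·| = √(237²+312²) = √153513 ≈ 391.81, ∠ = arctan(312/237) ≈ 52.78°
∠G = 177.24° − 140.03° = 37.21°

37.2°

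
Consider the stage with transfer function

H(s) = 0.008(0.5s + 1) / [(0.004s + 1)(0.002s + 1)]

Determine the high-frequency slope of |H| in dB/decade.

Each pole contributes −20 dB/decade at high frequency; each zero contributes +20 dB/decade.
Net: 1 zero(s) − 2 pole(s) → -20 dB/decade.

-20 dB/decade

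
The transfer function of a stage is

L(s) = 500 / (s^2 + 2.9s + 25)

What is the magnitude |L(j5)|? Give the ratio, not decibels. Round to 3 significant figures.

34.5

At s = jω = j5:
quadratic: (j5)² + 2.9·j5 + 25 = 0 + j14.5 → |·| ≈ 14.5, ∠ ≈ 90.00°
|L| = 500 / 14.5 ≈ 34.483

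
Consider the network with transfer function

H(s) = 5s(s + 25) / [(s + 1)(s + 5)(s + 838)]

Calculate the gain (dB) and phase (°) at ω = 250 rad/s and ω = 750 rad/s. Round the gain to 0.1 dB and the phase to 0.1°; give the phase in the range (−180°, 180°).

ω = 250: -44.8 dB, -20.9°; ω = 750: -47.0 dB, -43.3°

At s = jω = j250:
zero (s+25): 25 + j250 → |·| = √(25²+250²) = √63125 ≈ 251.25, ∠ = arctan(250/25) ≈ 84.29°
zero at origin: s = j250 → |·| = 250, ∠ = 90.00°
pole (s+1): 1 + j250 → |·| = √(1²+250²) = √62501 ≈ 250, ∠ = arctan(250/1) ≈ 89.77°
pole (s+5): 5 + j250 → |·| = √(5²+250²) = √62525 ≈ 250.05, ∠ = arctan(250/5) ≈ 88.85°
pole (s+838): 838 + j250 → |·| = √(838²+250²) = √764744 ≈ 874.5, ∠ = arctan(250/838) ≈ 16.61°
|H| = 5 · 62812 / 5.4667e+07 ≈ 0.005745
Gain = 20 log₁₀(0.005745) ≈ -44.81 dB
∠H = 174.29° − 195.23° = -20.94°

At s = jω = j750:
zero (s+25): 25 + j750 → |·| = √(25²+750²) = √563125 ≈ 750.42, ∠ = arctan(750/25) ≈ 88.09°
zero at origin: s = j750 → |·| = 750, ∠ = 90.00°
pole (s+1): 1 + j750 → |·| = √(1²+750²) = √562501 ≈ 750, ∠ = arctan(750/1) ≈ 89.92°
pole (s+5): 5 + j750 → |·| = √(5²+750²) = √562525 ≈ 750.02, ∠ = arctan(750/5) ≈ 89.62°
pole (s+838): 838 + j750 → |·| = √(838²+750²) = √1264744 ≈ 1124.6, ∠ = arctan(750/838) ≈ 41.83°
|H| = 5 · 5.6282e+05 / 6.326e+08 ≈ 0.0044485
Gain = 20 log₁₀(0.0044485) ≈ -47.04 dB
∠H = 178.09° − 221.37° = -43.28°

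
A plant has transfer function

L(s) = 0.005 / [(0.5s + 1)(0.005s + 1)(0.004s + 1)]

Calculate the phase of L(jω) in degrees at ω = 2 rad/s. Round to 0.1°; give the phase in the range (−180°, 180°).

At ω = 2 rad/s:
pole (1 + j2·0.5) = 1 + j1 → |·| ≈ 1.4142, ∠ ≈ 45.00°
pole (1 + j2·0.005) = 1 + j0.01 → |·| ≈ 1, ∠ ≈ 0.57°
pole (1 + j2·0.004) = 1 + j0.008 → |·| ≈ 1, ∠ ≈ 0.46°
∠L = (0°) − (45.00° + 0.57° + 0.46°) = -46.03°

-46.0°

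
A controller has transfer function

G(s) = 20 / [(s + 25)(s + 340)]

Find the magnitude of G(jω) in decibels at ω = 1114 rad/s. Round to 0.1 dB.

-96.2 dB

At s = jω = j1114:
pole (s+25): 25 + j1114 → |·| = √(25²+1114²) = √1241621 ≈ 1114.3, ∠ = arctan(1114/25) ≈ 88.71°
pole (s+340): 340 + j1114 → |·| = √(340²+1114²) = √1356596 ≈ 1164.7, ∠ = arctan(1114/340) ≈ 73.03°
|G| = 20 / 1.2978e+06 ≈ 1.5411e-05
Gain = 20 log₁₀(1.5411e-05) ≈ -96.24 dB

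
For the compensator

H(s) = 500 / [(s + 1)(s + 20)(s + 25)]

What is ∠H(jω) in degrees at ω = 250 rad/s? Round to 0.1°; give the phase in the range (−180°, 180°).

At s = jω = j250:
pole (s+1): 1 + j250 → |·| = √(1²+250²) = √62501 ≈ 250, ∠ = arctan(250/1) ≈ 89.77°
pole (s+20): 20 + j250 → |·| = √(20²+250²) = √62900 ≈ 250.8, ∠ = arctan(250/20) ≈ 85.43°
pole (s+25): 25 + j250 → |·| = √(25²+250²) = √63125 ≈ 251.25, ∠ = arctan(250/25) ≈ 84.29°
∠H = 0.00° − 259.49° = -259.49° ≡ 100.51° (principal value)

100.5°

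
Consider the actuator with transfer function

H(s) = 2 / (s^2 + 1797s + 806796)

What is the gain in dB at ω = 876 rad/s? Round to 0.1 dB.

Substitute s = j876:
Numerator: 2 = 2 + j0
Denominator: (j876)^2 + 1797(j876) + 806796 = 39420 + j1574172
|N| = √(2² + 0²) ≈ 2, ∠N ≈ 0.00°
|D| = √(39420² + 1574172²) ≈ 1.5747e+06, ∠D ≈ 88.57°
|H| = 2 / 1.5747e+06 ≈ 1.2701e-06
Gain = 20 log₁₀(1.2701e-06) ≈ -117.92 dB

-117.9 dB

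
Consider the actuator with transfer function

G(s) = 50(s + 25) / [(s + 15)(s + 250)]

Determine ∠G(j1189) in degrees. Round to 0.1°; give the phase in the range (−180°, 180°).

-78.6°

At s = jω = j1189:
zero (s+25): 25 + j1189 → |·| = √(25²+1189²) = √1414346 ≈ 1189.3, ∠ = arctan(1189/25) ≈ 88.80°
pole (s+15): 15 + j1189 → |·| = √(15²+1189²) = √1413946 ≈ 1189.1, ∠ = arctan(1189/15) ≈ 89.28°
pole (s+250): 250 + j1189 → |·| = √(250²+1189²) = √1476221 ≈ 1215, ∠ = arctan(1189/250) ≈ 78.13°
∠G = 88.80° − 167.41° = -78.61°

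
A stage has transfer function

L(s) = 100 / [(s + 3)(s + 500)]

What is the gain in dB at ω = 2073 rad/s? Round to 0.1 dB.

-92.9 dB

At s = jω = j2073:
pole (s+3): 3 + j2073 → |·| = √(3²+2073²) = √4297338 ≈ 2073, ∠ = arctan(2073/3) ≈ 89.92°
pole (s+500): 500 + j2073 → |·| = √(500²+2073²) = √4547329 ≈ 2132.4, ∠ = arctan(2073/500) ≈ 76.44°
|L| = 100 / 4.4205e+06 ≈ 2.2622e-05
Gain = 20 log₁₀(2.2622e-05) ≈ -92.91 dB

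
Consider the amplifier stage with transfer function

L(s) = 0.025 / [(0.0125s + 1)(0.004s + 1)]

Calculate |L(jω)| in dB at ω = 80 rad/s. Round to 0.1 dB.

At ω = 80 rad/s:
pole (1 + j80·0.0125) = 1 + j1 → |·| ≈ 1.4142, ∠ ≈ 45.00°
pole (1 + j80·0.004) = 1 + j0.32 → |·| ≈ 1.05, ∠ ≈ 17.74°
|L| = 0.025 · 1 / (1.4142 · 1.05) ≈ 0.016836
Gain = 20 log₁₀(0.016836) ≈ -35.48 dB

-35.5 dB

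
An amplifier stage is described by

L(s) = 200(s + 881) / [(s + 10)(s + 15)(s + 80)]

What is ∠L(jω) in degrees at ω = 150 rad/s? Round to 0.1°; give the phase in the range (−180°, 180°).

At s = jω = j150:
zero (s+881): 881 + j150 → |·| = √(881²+150²) = √798661 ≈ 893.68, ∠ = arctan(150/881) ≈ 9.66°
pole (s+10): 10 + j150 → |·| = √(10²+150²) = √22600 ≈ 150.33, ∠ = arctan(150/10) ≈ 86.19°
pole (s+15): 15 + j150 → |·| = √(15²+150²) = √22725 ≈ 150.75, ∠ = arctan(150/15) ≈ 84.29°
pole (s+80): 80 + j150 → |·| = √(80²+150²) = √28900 ≈ 170, ∠ = arctan(150/80) ≈ 61.93°
∠L = 9.66° − 232.41° = -222.75° ≡ 137.25° (principal value)

137.3°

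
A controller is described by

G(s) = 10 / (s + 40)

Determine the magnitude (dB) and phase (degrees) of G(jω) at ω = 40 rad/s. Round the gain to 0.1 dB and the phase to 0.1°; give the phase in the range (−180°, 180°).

At s = jω = j40:
pole (s+40): 40 + j40 → |·| = √(40²+40²) = √3200 ≈ 56.569, ∠ = arctan(40/40) ≈ 45.00°
|G| = 10 / 56.569 ≈ 0.17678
Gain = 20 log₁₀(0.17678) ≈ -15.05 dB
∠G = 0.00° − 45.00° = -45.00°

-15.1 dB, -45.0°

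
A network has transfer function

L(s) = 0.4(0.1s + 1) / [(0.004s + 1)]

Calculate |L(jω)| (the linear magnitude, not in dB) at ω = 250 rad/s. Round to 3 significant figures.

At ω = 250 rad/s:
zero (1 + j250·0.1) = 1 + j25 → |·| ≈ 25.02, ∠ ≈ 87.71°
pole (1 + j250·0.004) = 1 + j1 → |·| ≈ 1.4142, ∠ ≈ 45.00°
|L| = 0.4 · 25.02 / (1.4142) ≈ 7.0768

7.08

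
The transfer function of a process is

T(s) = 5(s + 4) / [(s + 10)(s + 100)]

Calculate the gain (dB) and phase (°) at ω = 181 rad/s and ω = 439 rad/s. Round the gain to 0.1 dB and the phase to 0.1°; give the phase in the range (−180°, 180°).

At s = jω = j181:
zero (s+4): 4 + j181 → |·| = √(4²+181²) = √32777 ≈ 181.04, ∠ = arctan(181/4) ≈ 88.73°
pole (s+10): 10 + j181 → |·| = √(10²+181²) = √32861 ≈ 181.28, ∠ = arctan(181/10) ≈ 86.84°
pole (s+100): 100 + j181 → |·| = √(100²+181²) = √42761 ≈ 206.79, ∠ = arctan(181/100) ≈ 61.08°
|T| = 5 · 181.04 / 37487 ≈ 0.024147
Gain = 20 log₁₀(0.024147) ≈ -32.34 dB
∠T = 88.73° − 147.92° = -59.19°

At s = jω = j439:
zero (s+4): 4 + j439 → |·| = √(4²+439²) = √192737 ≈ 439.02, ∠ = arctan(439/4) ≈ 89.48°
pole (s+10): 10 + j439 → |·| = √(10²+439²) = √192821 ≈ 439.11, ∠ = arctan(439/10) ≈ 88.70°
pole (s+100): 100 + j439 → |·| = √(100²+439²) = √202721 ≈ 450.25, ∠ = arctan(439/100) ≈ 77.17°
|T| = 5 · 439.02 / 1.9771e+05 ≈ 0.011103
Gain = 20 log₁₀(0.011103) ≈ -39.09 dB
∠T = 89.48° − 165.87° = -76.39°

ω = 181: -32.3 dB, -59.2°; ω = 439: -39.1 dB, -76.4°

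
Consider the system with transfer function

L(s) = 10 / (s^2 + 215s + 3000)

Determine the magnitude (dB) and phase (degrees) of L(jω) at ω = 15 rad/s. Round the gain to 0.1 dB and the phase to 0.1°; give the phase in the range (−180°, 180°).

-52.6 dB, -49.3°

Substitute s = j15:
Numerator: 10 = 10 + j0
Denominator: (j15)^2 + 215(j15) + 3000 = 2775 + j3225
|N| = √(10² + 0²) ≈ 10, ∠N ≈ 0.00°
|D| = √(2775² + 3225²) ≈ 4254.6, ∠D ≈ 49.29°
|L| = 10 / 4254.6 ≈ 0.0023504
Gain = 20 log₁₀(0.0023504) ≈ -52.58 dB
∠L = 0.00° − 49.29° = -49.29°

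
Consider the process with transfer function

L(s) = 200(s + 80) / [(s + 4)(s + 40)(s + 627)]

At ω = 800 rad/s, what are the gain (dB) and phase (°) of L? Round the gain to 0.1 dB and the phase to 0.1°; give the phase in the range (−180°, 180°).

At s = jω = j800:
zero (s+80): 80 + j800 → |·| = √(80²+800²) = √646400 ≈ 803.99, ∠ = arctan(800/80) ≈ 84.29°
pole (s+4): 4 + j800 → |·| = √(4²+800²) = √640016 ≈ 800.01, ∠ = arctan(800/4) ≈ 89.71°
pole (s+40): 40 + j800 → |·| = √(40²+800²) = √641600 ≈ 801, ∠ = arctan(800/40) ≈ 87.14°
pole (s+627): 627 + j800 → |·| = √(627²+800²) = √1033129 ≈ 1016.4, ∠ = arctan(800/627) ≈ 51.91°
|L| = 200 · 803.99 / 6.5132e+08 ≈ 0.00024688
Gain = 20 log₁₀(0.00024688) ≈ -72.15 dB
∠L = 84.29° − 228.76° = -144.47°

-72.2 dB, -144.5°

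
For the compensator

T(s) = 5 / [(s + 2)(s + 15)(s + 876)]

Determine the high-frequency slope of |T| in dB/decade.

Each pole contributes −20 dB/decade at high frequency; each zero contributes +20 dB/decade.
Net: 0 zero(s) − 3 pole(s) → -60 dB/decade.

-60 dB/decade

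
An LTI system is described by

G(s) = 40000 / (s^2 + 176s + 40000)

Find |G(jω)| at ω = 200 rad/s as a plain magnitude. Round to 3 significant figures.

1.14

At s = jω = j200:
quadratic: (j200)² + 176·j200 + 40000 = 0 + j35200 → |·| ≈ 35200, ∠ ≈ 90.00°
|G| = 40000 / 35200 ≈ 1.1364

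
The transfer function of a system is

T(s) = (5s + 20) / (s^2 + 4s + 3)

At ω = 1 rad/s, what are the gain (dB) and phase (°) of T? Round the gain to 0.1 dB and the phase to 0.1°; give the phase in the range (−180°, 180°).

Substitute s = j1:
Numerator: 5(j1) + 20 = 20 + j5
Denominator: (j1)^2 + 4(j1) + 3 = 2 + j4
|N| = √(20² + 5²) ≈ 20.616, ∠N ≈ 14.04°
|D| = √(2² + 4²) ≈ 4.4721, ∠D ≈ 63.43°
|T| = 20.616 / 4.4721 ≈ 4.6099
Gain = 20 log₁₀(4.6099) ≈ 13.27 dB
∠T = 14.04° − 63.43° = -49.39°

13.3 dB, -49.4°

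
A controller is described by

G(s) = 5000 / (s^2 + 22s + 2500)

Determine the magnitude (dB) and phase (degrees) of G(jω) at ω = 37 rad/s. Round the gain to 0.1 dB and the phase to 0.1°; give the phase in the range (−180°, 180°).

At s = jω = j37:
quadratic: (j37)² + 22·j37 + 2500 = 1131 + j814 → |·| ≈ 1393.5, ∠ ≈ 35.74°
|G| = 5000 / 1393.5 ≈ 3.5881
Gain = 20 log₁₀(3.5881) ≈ 11.10 dB
∠G = 0.00° − 35.74° = -35.74°

11.1 dB, -35.7°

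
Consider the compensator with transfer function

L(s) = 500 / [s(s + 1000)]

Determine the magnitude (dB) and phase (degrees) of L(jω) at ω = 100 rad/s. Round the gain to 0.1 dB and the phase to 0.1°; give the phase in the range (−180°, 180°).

-46.1 dB, -95.7°

At s = jω = j100:
pole (s+1000): 1000 + j100 → |·| = √(1000²+100²) = √1010000 ≈ 1005, ∠ = arctan(100/1000) ≈ 5.71°
pole at origin: |s| = 100, ∠ = 90.00° (in denominator)
|L| = 500 / 1.005e+05 ≈ 0.0049751
Gain = 20 log₁₀(0.0049751) ≈ -46.06 dB
∠L = 0.00° − 95.71° = -95.71°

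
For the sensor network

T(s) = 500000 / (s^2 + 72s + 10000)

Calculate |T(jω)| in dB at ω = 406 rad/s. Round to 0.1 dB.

At s = jω = j406:
quadratic: (j406)² + 72·j406 + 10000 = -154836 + j29232 → |·| ≈ 1.5757e+05, ∠ ≈ 169.31°
|T| = 500000 / 1.5757e+05 ≈ 3.1732
Gain = 20 log₁₀(3.1732) ≈ 10.03 dB

10.0 dB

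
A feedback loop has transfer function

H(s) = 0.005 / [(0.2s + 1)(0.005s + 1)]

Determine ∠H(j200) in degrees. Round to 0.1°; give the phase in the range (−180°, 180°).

At ω = 200 rad/s:
pole (1 + j200·0.2) = 1 + j40 → |·| ≈ 40.012, ∠ ≈ 88.57°
pole (1 + j200·0.005) = 1 + j1 → |·| ≈ 1.4142, ∠ ≈ 45.00°
∠H = (0°) − (88.57° + 45.00°) = -133.57°

-133.6°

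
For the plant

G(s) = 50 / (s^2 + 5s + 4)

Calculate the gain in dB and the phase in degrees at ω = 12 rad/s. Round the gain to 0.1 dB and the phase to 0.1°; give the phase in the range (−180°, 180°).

-9.7 dB, -156.8°

Substitute s = j12:
Numerator: 50 = 50 + j0
Denominator: (j12)^2 + 5(j12) + 4 = -140 + j60
|N| = √(50² + 0²) ≈ 50, ∠N ≈ 0.00°
|D| = √(140² + 60²) ≈ 152.32, ∠D ≈ 156.80°
|G| = 50 / 152.32 ≈ 0.32826
Gain = 20 log₁₀(0.32826) ≈ -9.68 dB
∠G = 0.00° − 156.80° = -156.80°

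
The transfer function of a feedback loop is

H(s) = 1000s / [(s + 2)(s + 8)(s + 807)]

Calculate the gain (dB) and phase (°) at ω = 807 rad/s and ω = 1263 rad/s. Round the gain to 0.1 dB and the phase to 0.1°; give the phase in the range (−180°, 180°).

At s = jω = j807:
zero at origin: s = j807 → |·| = 807, ∠ = 90.00°
pole (s+2): 2 + j807 → |·| = √(2²+807²) = √651253 ≈ 807, ∠ = arctan(807/2) ≈ 89.86°
pole (s+8): 8 + j807 → |·| = √(8²+807²) = √651313 ≈ 807.04, ∠ = arctan(807/8) ≈ 89.43°
pole (s+807): 807 + j807 → |·| = √(807²+807²) = √1302498 ≈ 1141.3, ∠ = arctan(807/807) ≈ 45.00°
|H| = 1000 · 807 / 7.4331e+08 ≈ 0.0010857
Gain = 20 log₁₀(0.0010857) ≈ -59.29 dB
∠H = 90.00° − 224.29° = -134.29°

At s = jω = j1263:
zero at origin: s = j1263 → |·| = 1263, ∠ = 90.00°
pole (s+2): 2 + j1263 → |·| = √(2²+1263²) = √1595173 ≈ 1263, ∠ = arctan(1263/2) ≈ 89.91°
pole (s+8): 8 + j1263 → |·| = √(8²+1263²) = √1595233 ≈ 1263, ∠ = arctan(1263/8) ≈ 89.64°
pole (s+807): 807 + j1263 → |·| = √(807²+1263²) = √2246418 ≈ 1498.8, ∠ = arctan(1263/807) ≈ 57.42°
|H| = 1000 · 1263 / 2.3908e+09 ≈ 0.00052828
Gain = 20 log₁₀(0.00052828) ≈ -65.54 dB
∠H = 90.00° − 236.97° = -146.97°

ω = 807: -59.3 dB, -134.3°; ω = 1263: -65.5 dB, -147.0°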